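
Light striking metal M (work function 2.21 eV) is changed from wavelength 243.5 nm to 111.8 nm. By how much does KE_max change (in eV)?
5.9981 eV

Using Einstein's equation: KE_max = hc/λ - φ

For λ₁ = 243.5 nm:
KE₁ = hc/λ₁ - φ = 5.0918 - 2.21 = 2.8818 eV

For λ₂ = 111.8 nm:
KE₂ = hc/λ₂ - φ = 11.0898 - 2.21 = 8.8798 eV

Change in KE:
ΔKE = KE₂ - KE₁ = 8.8798 - 2.8818 = 5.9981 eV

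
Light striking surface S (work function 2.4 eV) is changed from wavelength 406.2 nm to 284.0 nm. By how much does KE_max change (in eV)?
1.3133 eV

Using Einstein's equation: KE_max = hc/λ - φ

For λ₁ = 406.2 nm:
KE₁ = hc/λ₁ - φ = 3.0523 - 2.4 = 0.6523 eV

For λ₂ = 284.0 nm:
KE₂ = hc/λ₂ - φ = 4.3656 - 2.4 = 1.9656 eV

Change in KE:
ΔKE = KE₂ - KE₁ = 1.9656 - 0.6523 = 1.3133 eV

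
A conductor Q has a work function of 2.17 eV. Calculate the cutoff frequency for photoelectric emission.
5.2470e+14 Hz

The threshold frequency is when the photon energy equals the work function:
hf₀ = φ

Solving for f₀:
f₀ = φ/h = (2.17 eV × 1.602×10⁻¹⁹ J/eV) / (6.626×10⁻³⁴ J·s)
f₀ = 5.2470e+14 Hz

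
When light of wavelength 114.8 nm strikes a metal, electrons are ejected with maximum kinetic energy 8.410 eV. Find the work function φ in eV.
2.39 eV

From Einstein's photoelectric equation: KE_max = hf - φ = hc/λ - φ

Rearranging for φ:
φ = hc/λ - KE_max

Calculate photon energy:
E_photon = hc/λ = 10.8000 eV

Therefore:
φ = 10.8000 - 8.410 = 2.39 eV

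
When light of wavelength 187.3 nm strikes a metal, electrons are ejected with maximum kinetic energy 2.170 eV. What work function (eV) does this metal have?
4.45 eV

From Einstein's photoelectric equation: KE_max = hf - φ = hc/λ - φ

Rearranging for φ:
φ = hc/λ - KE_max

Calculate photon energy:
E_photon = hc/λ = 6.6196 eV

Therefore:
φ = 6.6196 - 2.170 = 4.45 eV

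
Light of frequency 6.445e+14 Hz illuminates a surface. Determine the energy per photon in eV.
2.6654 eV

Using E = hf:

E = hf = (6.626×10⁻³⁴ J·s)(6.445e+14 Hz)
E = 2.6654 eV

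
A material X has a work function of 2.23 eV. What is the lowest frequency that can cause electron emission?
5.3921e+14 Hz

The threshold frequency is when the photon energy equals the work function:
hf₀ = φ

Solving for f₀:
f₀ = φ/h = (2.23 eV × 1.602×10⁻¹⁹ J/eV) / (6.626×10⁻³⁴ J·s)
f₀ = 5.3921e+14 Hz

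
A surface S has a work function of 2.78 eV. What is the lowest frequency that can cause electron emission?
6.7220e+14 Hz

The threshold frequency is when the photon energy equals the work function:
hf₀ = φ

Solving for f₀:
f₀ = φ/h = (2.78 eV × 1.602×10⁻¹⁹ J/eV) / (6.626×10⁻³⁴ J·s)
f₀ = 6.7220e+14 Hz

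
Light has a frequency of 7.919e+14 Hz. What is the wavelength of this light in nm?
378.57 nm

Using the wave equation: c = fλ

Solving for wavelength:
λ = c/f = (3×10⁸ m/s) / (7.919e+14 Hz)
λ = 378.57 nm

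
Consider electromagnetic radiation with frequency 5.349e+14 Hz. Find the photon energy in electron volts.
2.2122 eV

Using E = hf:

E = hf = (6.626×10⁻³⁴ J·s)(5.349e+14 Hz)
E = 2.2122 eV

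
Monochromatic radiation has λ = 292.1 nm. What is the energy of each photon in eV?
4.2446 eV

Using E = hf = hc/λ:

E = hc/λ = (6.626×10⁻³⁴ J·s)(3×10⁸ m/s) / (292.1×10⁻⁹ m)
E = 4.2446 eV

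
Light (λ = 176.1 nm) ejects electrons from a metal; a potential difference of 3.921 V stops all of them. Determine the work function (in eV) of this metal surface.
3.12 eV

The stopping potential gives the maximum kinetic energy: KE_max = eV_s = 3.921 eV

From Einstein's photoelectric equation: KE_max = hc/λ - φ
Rearranging: φ = hc/λ - KE_max

Calculate photon energy:
E_photon = hc/λ = (6.626×10⁻³⁴ J·s)(3×10⁸ m/s) / (176.1×10⁻⁹ m) = 7.0406 eV

Therefore:
φ = 7.0406 - 3.921 = 3.12 eV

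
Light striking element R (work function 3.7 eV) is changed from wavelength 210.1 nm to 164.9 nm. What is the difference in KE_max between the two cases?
1.6176 eV

Using Einstein's equation: KE_max = hc/λ - φ

For λ₁ = 210.1 nm:
KE₁ = hc/λ₁ - φ = 5.9012 - 3.7 = 2.2012 eV

For λ₂ = 164.9 nm:
KE₂ = hc/λ₂ - φ = 7.5188 - 3.7 = 3.8188 eV

Change in KE:
ΔKE = KE₂ - KE₁ = 3.8188 - 2.2012 = 1.6176 eV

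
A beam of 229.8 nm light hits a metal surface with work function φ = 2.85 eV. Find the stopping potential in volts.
2.5453 V

The stopping potential V_s satisfies: eV_s = KE_max

First, find KE_max using Einstein's equation:
E_photon = hc/λ = 5.3953 eV
KE_max = E_photon - φ = 5.3953 - 2.85 = 2.5453 eV

Since eV_s = KE_max:
V_s = KE_max/e = 2.5453 V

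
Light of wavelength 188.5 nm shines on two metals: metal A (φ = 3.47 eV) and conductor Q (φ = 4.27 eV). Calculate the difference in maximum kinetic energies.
0.8000 eV

Using KE_max = hc/λ - φ for each metal:

Photon energy: E = hc/λ = 6.5774 eV

For metal A (φ₁ = 3.47 eV):
KE₁ = E - φ₁ = 6.5774 - 3.47 = 3.1074 eV

For conductor Q (φ₂ = 4.27 eV):
KE₂ = E - φ₂ = 6.5774 - 4.27 = 2.3074 eV

Difference:
ΔKE = KE₁ - KE₂ = 3.1074 - 2.3074 = 0.8000 eV

Note: The difference equals the difference in work functions: 4.27 - 3.47 = 0.80 eV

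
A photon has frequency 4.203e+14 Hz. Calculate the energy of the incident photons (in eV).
1.7382 eV

Using E = hf:

E = hf = (6.626×10⁻³⁴ J·s)(4.203e+14 Hz)
E = 1.7382 eV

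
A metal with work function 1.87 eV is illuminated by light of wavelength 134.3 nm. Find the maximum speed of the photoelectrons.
1.6092e+06 m/s

First, find the maximum kinetic energy:
E_photon = hc/λ = 9.2319 eV
KE_max = E_photon - φ = 9.2319 - 1.87 = 7.3619 eV

Convert to Joules: KE_max = 7.3619 × 1.602×10⁻¹⁹ J = 1.1795e-18 J

Then use KE = ½mv² to find velocity:
v = √(2·KE/m) = √(2 × 1.1795e-18 J / 9.109e-31 kg)
v = 1.6092e+06 m/s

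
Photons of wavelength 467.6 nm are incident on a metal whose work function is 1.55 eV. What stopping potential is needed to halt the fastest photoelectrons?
1.1015 V

The stopping potential V_s satisfies: eV_s = KE_max

First, find KE_max using Einstein's equation:
E_photon = hc/λ = 2.6515 eV
KE_max = E_photon - φ = 2.6515 - 1.55 = 1.1015 eV

Since eV_s = KE_max:
V_s = KE_max/e = 1.1015 V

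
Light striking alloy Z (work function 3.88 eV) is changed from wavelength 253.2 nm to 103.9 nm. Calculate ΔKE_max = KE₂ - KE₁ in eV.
7.0363 eV

Using Einstein's equation: KE_max = hc/λ - φ

For λ₁ = 253.2 nm:
KE₁ = hc/λ₁ - φ = 4.8967 - 3.88 = 1.0167 eV

For λ₂ = 103.9 nm:
KE₂ = hc/λ₂ - φ = 11.9330 - 3.88 = 8.0530 eV

Change in KE:
ΔKE = KE₂ - KE₁ = 8.0530 - 1.0167 = 7.0363 eV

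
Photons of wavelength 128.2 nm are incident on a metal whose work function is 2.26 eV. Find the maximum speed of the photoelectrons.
1.6146e+06 m/s

First, find the maximum kinetic energy:
E_photon = hc/λ = 9.6712 eV
KE_max = E_photon - φ = 9.6712 - 2.26 = 7.4112 eV

Convert to Joules: KE_max = 7.4112 × 1.602×10⁻¹⁹ J = 1.1874e-18 J

Then use KE = ½mv² to find velocity:
v = √(2·KE/m) = √(2 × 1.1874e-18 J / 9.109e-31 kg)
v = 1.6146e+06 m/s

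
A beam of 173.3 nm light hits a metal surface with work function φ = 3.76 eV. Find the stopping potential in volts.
3.3943 V

The stopping potential V_s satisfies: eV_s = KE_max

First, find KE_max using Einstein's equation:
E_photon = hc/λ = 7.1543 eV
KE_max = E_photon - φ = 7.1543 - 3.76 = 3.3943 eV

Since eV_s = KE_max:
V_s = KE_max/e = 3.3943 V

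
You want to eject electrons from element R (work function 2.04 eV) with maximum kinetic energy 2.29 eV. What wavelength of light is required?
286.34 nm

From Einstein's equation: KE_max = hc/λ - φ

Rearranging for λ:
hc/λ = KE_max + φ
λ = hc/(KE_max + φ)

Required photon energy:
E_photon = KE_max + φ = 2.29 + 2.04 = 4.33 eV

Required wavelength:
λ = hc/E_photon = (6.626×10⁻³⁴)(3×10⁸) / (4.33 × 1.602×10⁻¹⁹)
λ = 286.34 nm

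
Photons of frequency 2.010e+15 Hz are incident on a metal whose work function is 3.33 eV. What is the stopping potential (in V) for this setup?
4.9827 V

The stopping potential V_s satisfies: eV_s = KE_max

First, find KE_max using Einstein's equation:
E_photon = hf = (6.626×10⁻³⁴ J·s)(2.010e+15 Hz) = 8.3127 eV
KE_max = E_photon - φ = 8.3127 - 3.33 = 4.9827 eV

Since eV_s = KE_max:
V_s = KE_max/e = 4.9827 V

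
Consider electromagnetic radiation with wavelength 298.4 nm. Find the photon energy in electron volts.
4.1550 eV

Using E = hf = hc/λ:

E = hc/λ = (6.626×10⁻³⁴ J·s)(3×10⁸ m/s) / (298.4×10⁻⁹ m)
E = 4.1550 eV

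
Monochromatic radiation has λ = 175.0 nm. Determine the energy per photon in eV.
7.0848 eV

Using E = hf = hc/λ:

E = hc/λ = (6.626×10⁻³⁴ J·s)(3×10⁸ m/s) / (175.0×10⁻⁹ m)
E = 7.0848 eV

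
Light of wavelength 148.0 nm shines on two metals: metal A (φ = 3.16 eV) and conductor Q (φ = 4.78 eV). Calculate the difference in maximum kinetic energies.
1.6200 eV

Using KE_max = hc/λ - φ for each metal:

Photon energy: E = hc/λ = 8.3773 eV

For metal A (φ₁ = 3.16 eV):
KE₁ = E - φ₁ = 8.3773 - 3.16 = 5.2173 eV

For conductor Q (φ₂ = 4.78 eV):
KE₂ = E - φ₂ = 8.3773 - 4.78 = 3.5973 eV

Difference:
ΔKE = KE₁ - KE₂ = 5.2173 - 3.5973 = 1.6200 eV

Note: The difference equals the difference in work functions: 4.78 - 3.16 = 1.62 eV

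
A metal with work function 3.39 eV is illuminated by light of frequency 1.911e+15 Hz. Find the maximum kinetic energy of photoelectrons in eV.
4.5133 eV

Using Einstein's photoelectric equation: KE_max = hf - φ

First, calculate the photon energy:
E_photon = hf = (6.626×10⁻³⁴ J·s)(1.911e+15 Hz)
E_photon = 7.9033 eV

Then, the maximum kinetic energy:
KE_max = E_photon - φ = 7.9033 eV - 3.39 eV = 4.5133 eV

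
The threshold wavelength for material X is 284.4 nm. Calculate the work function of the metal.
4.36 eV

At the threshold wavelength, photon energy equals work function:
φ = hc/λ₀

Calculating:
φ = (6.626×10⁻³⁴ J·s)(3×10⁸ m/s) / (284.4×10⁻⁹ m)
φ = 4.36 eV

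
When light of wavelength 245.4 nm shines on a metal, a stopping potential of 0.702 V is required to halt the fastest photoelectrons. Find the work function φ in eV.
4.35 eV

The stopping potential gives the maximum kinetic energy: KE_max = eV_s = 0.702 eV

From Einstein's photoelectric equation: KE_max = hc/λ - φ
Rearranging: φ = hc/λ - KE_max

Calculate photon energy:
E_photon = hc/λ = (6.626×10⁻³⁴ J·s)(3×10⁸ m/s) / (245.4×10⁻⁹ m) = 5.0523 eV

Therefore:
φ = 5.0523 - 0.702 = 4.35 eV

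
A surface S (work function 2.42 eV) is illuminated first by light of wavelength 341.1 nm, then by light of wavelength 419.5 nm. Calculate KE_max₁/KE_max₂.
2.2685

Using Einstein's equation: KE_max = hc/λ - φ

For λ₁ = 341.1 nm:
E₁ = hc/λ₁ = 3.6348 eV
KE₁ = E₁ - φ = 3.6348 - 2.42 = 1.2148 eV

For λ₂ = 419.5 nm:
E₂ = hc/λ₂ = 2.9555 eV
KE₂ = E₂ - φ = 2.9555 - 2.42 = 0.5355 eV

Ratio: KE₁/KE₂ = 1.2148/0.5355 = 2.2685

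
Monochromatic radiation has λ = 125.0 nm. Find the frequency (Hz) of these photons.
2.3983e+15 Hz

Using the wave equation: c = fλ

Solving for frequency:
f = c/λ = (3×10⁸ m/s) / (125.0×10⁻⁹ m)
f = 2.3983e+15 Hz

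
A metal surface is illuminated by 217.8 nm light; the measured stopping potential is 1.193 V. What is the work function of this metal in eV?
4.50 eV

The stopping potential gives the maximum kinetic energy: KE_max = eV_s = 1.193 eV

From Einstein's photoelectric equation: KE_max = hc/λ - φ
Rearranging: φ = hc/λ - KE_max

Calculate photon energy:
E_photon = hc/λ = (6.626×10⁻³⁴ J·s)(3×10⁸ m/s) / (217.8×10⁻⁹ m) = 5.6926 eV

Therefore:
φ = 5.6926 - 1.193 = 4.50 eV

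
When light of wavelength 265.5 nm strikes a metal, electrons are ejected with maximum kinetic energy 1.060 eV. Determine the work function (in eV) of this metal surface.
3.61 eV

From Einstein's photoelectric equation: KE_max = hf - φ = hc/λ - φ

Rearranging for φ:
φ = hc/λ - KE_max

Calculate photon energy:
E_photon = hc/λ = 4.6698 eV

Therefore:
φ = 4.6698 - 1.060 = 3.61 eV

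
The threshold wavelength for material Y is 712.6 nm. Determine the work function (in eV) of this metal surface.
1.74 eV

At the threshold wavelength, photon energy equals work function:
φ = hc/λ₀

Calculating:
φ = (6.626×10⁻³⁴ J·s)(3×10⁸ m/s) / (712.6×10⁻⁹ m)
φ = 1.74 eV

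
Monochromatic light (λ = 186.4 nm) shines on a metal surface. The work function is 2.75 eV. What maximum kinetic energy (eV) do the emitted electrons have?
3.9015 eV

Using Einstein's photoelectric equation: KE_max = hf - φ = hc/λ - φ

First, calculate the photon energy:
E_photon = hc/λ = (6.626×10⁻³⁴ J·s)(3×10⁸ m/s) / (186.4×10⁻⁹ m)
E_photon = 6.6515 eV

Then, the maximum kinetic energy:
KE_max = E_photon - φ = 6.6515 eV - 2.75 eV = 3.9015 eV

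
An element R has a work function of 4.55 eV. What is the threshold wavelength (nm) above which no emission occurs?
272.49 nm

The threshold wavelength is when the photon energy equals the work function:
hc/λ₀ = φ

Solving for λ₀:
λ₀ = hc/φ = (6.626×10⁻³⁴ J·s)(3×10⁸ m/s) / (4.55 eV × 1.602×10⁻¹⁹ J/eV)
λ₀ = 272.49 nm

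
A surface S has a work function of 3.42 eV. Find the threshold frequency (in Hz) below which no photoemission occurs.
8.2695e+14 Hz

The threshold frequency is when the photon energy equals the work function:
hf₀ = φ

Solving for f₀:
f₀ = φ/h = (3.42 eV × 1.602×10⁻¹⁹ J/eV) / (6.626×10⁻³⁴ J·s)
f₀ = 8.2695e+14 Hz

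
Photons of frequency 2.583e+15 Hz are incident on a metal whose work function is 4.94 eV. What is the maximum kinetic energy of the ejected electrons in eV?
5.7424 eV

Using Einstein's photoelectric equation: KE_max = hf - φ

First, calculate the photon energy:
E_photon = hf = (6.626×10⁻³⁴ J·s)(2.583e+15 Hz)
E_photon = 10.6824 eV

Then, the maximum kinetic energy:
KE_max = E_photon - φ = 10.6824 eV - 4.94 eV = 5.7424 eV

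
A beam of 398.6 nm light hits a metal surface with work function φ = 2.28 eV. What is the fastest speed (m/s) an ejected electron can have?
5.4050e+05 m/s

First, find the maximum kinetic energy:
E_photon = hc/λ = 3.1105 eV
KE_max = E_photon - φ = 3.1105 - 2.28 = 0.8305 eV

Convert to Joules: KE_max = 0.8305 × 1.602×10⁻¹⁹ J = 1.3306e-19 J

Then use KE = ½mv² to find velocity:
v = √(2·KE/m) = √(2 × 1.3306e-19 J / 9.109e-31 kg)
v = 5.4050e+05 m/s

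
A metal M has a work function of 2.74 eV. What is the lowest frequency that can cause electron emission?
6.6253e+14 Hz

The threshold frequency is when the photon energy equals the work function:
hf₀ = φ

Solving for f₀:
f₀ = φ/h = (2.74 eV × 1.602×10⁻¹⁹ J/eV) / (6.626×10⁻³⁴ J·s)
f₀ = 6.6253e+14 Hz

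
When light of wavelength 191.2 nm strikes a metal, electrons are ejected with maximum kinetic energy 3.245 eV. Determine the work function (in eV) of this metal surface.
3.24 eV

From Einstein's photoelectric equation: KE_max = hf - φ = hc/λ - φ

Rearranging for φ:
φ = hc/λ - KE_max

Calculate photon energy:
E_photon = hc/λ = 6.4845 eV

Therefore:
φ = 6.4845 - 3.245 = 3.24 eV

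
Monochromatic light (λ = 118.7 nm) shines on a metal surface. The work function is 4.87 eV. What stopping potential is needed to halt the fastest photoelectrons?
5.5752 V

The stopping potential V_s satisfies: eV_s = KE_max

First, find KE_max using Einstein's equation:
E_photon = hc/λ = 10.4452 eV
KE_max = E_photon - φ = 10.4452 - 4.87 = 5.5752 eV

Since eV_s = KE_max:
V_s = KE_max/e = 5.5752 V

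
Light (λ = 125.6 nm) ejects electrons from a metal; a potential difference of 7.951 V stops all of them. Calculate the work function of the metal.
1.92 eV

The stopping potential gives the maximum kinetic energy: KE_max = eV_s = 7.951 eV

From Einstein's photoelectric equation: KE_max = hc/λ - φ
Rearranging: φ = hc/λ - KE_max

Calculate photon energy:
E_photon = hc/λ = (6.626×10⁻³⁴ J·s)(3×10⁸ m/s) / (125.6×10⁻⁹ m) = 9.8714 eV

Therefore:
φ = 9.8714 - 7.951 = 1.92 eV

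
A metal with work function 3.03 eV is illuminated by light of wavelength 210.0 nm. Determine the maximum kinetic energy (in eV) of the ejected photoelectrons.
2.8740 eV

Using Einstein's photoelectric equation: KE_max = hf - φ = hc/λ - φ

First, calculate the photon energy:
E_photon = hc/λ = (6.626×10⁻³⁴ J·s)(3×10⁸ m/s) / (210.0×10⁻⁹ m)
E_photon = 5.9040 eV

Then, the maximum kinetic energy:
KE_max = E_photon - φ = 5.9040 eV - 3.03 eV = 2.8740 eV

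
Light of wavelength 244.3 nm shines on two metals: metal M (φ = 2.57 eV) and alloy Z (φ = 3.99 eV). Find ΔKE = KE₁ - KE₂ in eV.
1.4200 eV

Using KE_max = hc/λ - φ for each metal:

Photon energy: E = hc/λ = 5.0751 eV

For metal M (φ₁ = 2.57 eV):
KE₁ = E - φ₁ = 5.0751 - 2.57 = 2.5051 eV

For alloy Z (φ₂ = 3.99 eV):
KE₂ = E - φ₂ = 5.0751 - 3.99 = 1.0851 eV

Difference:
ΔKE = KE₁ - KE₂ = 2.5051 - 1.0851 = 1.4200 eV

Note: The difference equals the difference in work functions: 3.99 - 2.57 = 1.42 eV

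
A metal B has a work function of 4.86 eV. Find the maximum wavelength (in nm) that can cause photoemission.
255.11 nm

The threshold wavelength is when the photon energy equals the work function:
hc/λ₀ = φ

Solving for λ₀:
λ₀ = hc/φ = (6.626×10⁻³⁴ J·s)(3×10⁸ m/s) / (4.86 eV × 1.602×10⁻¹⁹ J/eV)
λ₀ = 255.11 nm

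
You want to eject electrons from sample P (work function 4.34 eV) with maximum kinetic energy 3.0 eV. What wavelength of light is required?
168.92 nm

From Einstein's equation: KE_max = hc/λ - φ

Rearranging for λ:
hc/λ = KE_max + φ
λ = hc/(KE_max + φ)

Required photon energy:
E_photon = KE_max + φ = 3.0 + 4.34 = 7.34 eV

Required wavelength:
λ = hc/E_photon = (6.626×10⁻³⁴)(3×10⁸) / (7.34 × 1.602×10⁻¹⁹)
λ = 168.92 nm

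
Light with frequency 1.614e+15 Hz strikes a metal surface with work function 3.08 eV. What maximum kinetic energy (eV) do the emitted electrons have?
3.5950 eV

Using Einstein's photoelectric equation: KE_max = hf - φ

First, calculate the photon energy:
E_photon = hf = (6.626×10⁻³⁴ J·s)(1.614e+15 Hz)
E_photon = 6.6750 eV

Then, the maximum kinetic energy:
KE_max = E_photon - φ = 6.6750 eV - 3.08 eV = 3.5950 eV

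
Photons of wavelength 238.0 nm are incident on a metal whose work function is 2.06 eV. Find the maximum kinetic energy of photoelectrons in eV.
3.1494 eV

Using Einstein's photoelectric equation: KE_max = hf - φ = hc/λ - φ

First, calculate the photon energy:
E_photon = hc/λ = (6.626×10⁻³⁴ J·s)(3×10⁸ m/s) / (238.0×10⁻⁹ m)
E_photon = 5.2094 eV

Then, the maximum kinetic energy:
KE_max = E_photon - φ = 5.2094 eV - 2.06 eV = 3.1494 eV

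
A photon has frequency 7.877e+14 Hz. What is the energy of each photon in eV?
3.2577 eV

Using E = hf:

E = hf = (6.626×10⁻³⁴ J·s)(7.877e+14 Hz)
E = 3.2577 eV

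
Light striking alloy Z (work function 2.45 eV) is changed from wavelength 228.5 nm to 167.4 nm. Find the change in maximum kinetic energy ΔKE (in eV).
1.9805 eV

Using Einstein's equation: KE_max = hc/λ - φ

For λ₁ = 228.5 nm:
KE₁ = hc/λ₁ - φ = 5.4260 - 2.45 = 2.9760 eV

For λ₂ = 167.4 nm:
KE₂ = hc/λ₂ - φ = 7.4065 - 2.45 = 4.9565 eV

Change in KE:
ΔKE = KE₂ - KE₁ = 4.9565 - 2.9760 = 1.9805 eV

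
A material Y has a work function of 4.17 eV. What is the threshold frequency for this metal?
1.0083e+15 Hz

The threshold frequency is when the photon energy equals the work function:
hf₀ = φ

Solving for f₀:
f₀ = φ/h = (4.17 eV × 1.602×10⁻¹⁹ J/eV) / (6.626×10⁻³⁴ J·s)
f₀ = 1.0083e+15 Hz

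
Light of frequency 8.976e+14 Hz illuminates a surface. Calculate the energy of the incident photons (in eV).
3.7122 eV

Using E = hf:

E = hf = (6.626×10⁻³⁴ J·s)(8.976e+14 Hz)
E = 3.7122 eV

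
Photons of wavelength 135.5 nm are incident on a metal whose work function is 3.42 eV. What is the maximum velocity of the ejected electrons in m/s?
1.4197e+06 m/s

First, find the maximum kinetic energy:
E_photon = hc/λ = 9.1501 eV
KE_max = E_photon - φ = 9.1501 - 3.42 = 5.7301 eV

Convert to Joules: KE_max = 5.7301 × 1.602×10⁻¹⁹ J = 9.1807e-19 J

Then use KE = ½mv² to find velocity:
v = √(2·KE/m) = √(2 × 9.1807e-19 J / 9.109e-31 kg)
v = 1.4197e+06 m/s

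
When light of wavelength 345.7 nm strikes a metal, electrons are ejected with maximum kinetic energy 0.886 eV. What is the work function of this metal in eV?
2.70 eV

From Einstein's photoelectric equation: KE_max = hf - φ = hc/λ - φ

Rearranging for φ:
φ = hc/λ - KE_max

Calculate photon energy:
E_photon = hc/λ = 3.5865 eV

Therefore:
φ = 3.5865 - 0.886 = 2.70 eV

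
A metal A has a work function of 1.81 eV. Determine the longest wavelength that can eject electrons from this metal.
685.00 nm

The threshold wavelength is when the photon energy equals the work function:
hc/λ₀ = φ

Solving for λ₀:
λ₀ = hc/φ = (6.626×10⁻³⁴ J·s)(3×10⁸ m/s) / (1.81 eV × 1.602×10⁻¹⁹ J/eV)
λ₀ = 685.00 nm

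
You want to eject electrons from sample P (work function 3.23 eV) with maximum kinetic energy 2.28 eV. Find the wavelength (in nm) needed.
225.02 nm

From Einstein's equation: KE_max = hc/λ - φ

Rearranging for λ:
hc/λ = KE_max + φ
λ = hc/(KE_max + φ)

Required photon energy:
E_photon = KE_max + φ = 2.28 + 3.23 = 5.51 eV

Required wavelength:
λ = hc/E_photon = (6.626×10⁻³⁴)(3×10⁸) / (5.51 × 1.602×10⁻¹⁹)
λ = 225.02 nm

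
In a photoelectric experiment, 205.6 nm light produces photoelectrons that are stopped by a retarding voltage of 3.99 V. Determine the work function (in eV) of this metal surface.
2.04 eV

The stopping potential gives the maximum kinetic energy: KE_max = eV_s = 3.99 eV

From Einstein's photoelectric equation: KE_max = hc/λ - φ
Rearranging: φ = hc/λ - KE_max

Calculate photon energy:
E_photon = hc/λ = (6.626×10⁻³⁴ J·s)(3×10⁸ m/s) / (205.6×10⁻⁹ m) = 6.0304 eV

Therefore:
φ = 6.0304 - 3.99 = 2.04 eV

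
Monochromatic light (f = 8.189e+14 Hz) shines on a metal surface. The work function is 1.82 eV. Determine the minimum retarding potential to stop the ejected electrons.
1.5667 V

The stopping potential V_s satisfies: eV_s = KE_max

First, find KE_max using Einstein's equation:
E_photon = hf = (6.626×10⁻³⁴ J·s)(8.189e+14 Hz) = 3.3867 eV
KE_max = E_photon - φ = 3.3867 - 1.82 = 1.5667 eV

Since eV_s = KE_max:
V_s = KE_max/e = 1.5667 V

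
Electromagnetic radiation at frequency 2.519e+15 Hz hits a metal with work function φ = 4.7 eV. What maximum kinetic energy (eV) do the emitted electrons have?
5.7177 eV

Using Einstein's photoelectric equation: KE_max = hf - φ

First, calculate the photon energy:
E_photon = hf = (6.626×10⁻³⁴ J·s)(2.519e+15 Hz)
E_photon = 10.4177 eV

Then, the maximum kinetic energy:
KE_max = E_photon - φ = 10.4177 eV - 4.7 eV = 5.7177 eV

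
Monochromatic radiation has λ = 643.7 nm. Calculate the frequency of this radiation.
4.6573e+14 Hz

Using the wave equation: c = fλ

Solving for frequency:
f = c/λ = (3×10⁸ m/s) / (643.7×10⁻⁹ m)
f = 4.6573e+14 Hz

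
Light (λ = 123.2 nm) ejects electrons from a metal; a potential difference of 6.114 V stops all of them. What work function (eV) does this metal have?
3.95 eV

The stopping potential gives the maximum kinetic energy: KE_max = eV_s = 6.114 eV

From Einstein's photoelectric equation: KE_max = hc/λ - φ
Rearranging: φ = hc/λ - KE_max

Calculate photon energy:
E_photon = hc/λ = (6.626×10⁻³⁴ J·s)(3×10⁸ m/s) / (123.2×10⁻⁹ m) = 10.0637 eV

Therefore:
φ = 10.0637 - 6.114 = 3.95 eV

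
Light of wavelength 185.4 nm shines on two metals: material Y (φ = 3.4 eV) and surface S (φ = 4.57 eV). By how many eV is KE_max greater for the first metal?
1.1700 eV

Using KE_max = hc/λ - φ for each metal:

Photon energy: E = hc/λ = 6.6874 eV

For material Y (φ₁ = 3.4 eV):
KE₁ = E - φ₁ = 6.6874 - 3.4 = 3.2874 eV

For surface S (φ₂ = 4.57 eV):
KE₂ = E - φ₂ = 6.6874 - 4.57 = 2.1174 eV

Difference:
ΔKE = KE₁ - KE₂ = 3.2874 - 2.1174 = 1.1700 eV

Note: The difference equals the difference in work functions: 4.57 - 3.4 = 1.17 eV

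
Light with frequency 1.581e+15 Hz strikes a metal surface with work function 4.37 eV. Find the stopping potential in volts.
2.1685 V

The stopping potential V_s satisfies: eV_s = KE_max

First, find KE_max using Einstein's equation:
E_photon = hf = (6.626×10⁻³⁴ J·s)(1.581e+15 Hz) = 6.5385 eV
KE_max = E_photon - φ = 6.5385 - 4.37 = 2.1685 eV

Since eV_s = KE_max:
V_s = KE_max/e = 2.1685 V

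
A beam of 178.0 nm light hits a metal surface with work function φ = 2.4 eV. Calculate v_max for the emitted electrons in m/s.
1.2673e+06 m/s

First, find the maximum kinetic energy:
E_photon = hc/λ = 6.9654 eV
KE_max = E_photon - φ = 6.9654 - 2.4 = 4.5654 eV

Convert to Joules: KE_max = 4.5654 × 1.602×10⁻¹⁹ J = 7.3146e-19 J

Then use KE = ½mv² to find velocity:
v = √(2·KE/m) = √(2 × 7.3146e-19 J / 9.109e-31 kg)
v = 1.2673e+06 m/s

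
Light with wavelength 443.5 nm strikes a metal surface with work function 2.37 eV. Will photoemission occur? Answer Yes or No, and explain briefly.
Yes

For photoemission, the photon energy must exceed the work function.

Photon energy: E = hc/λ = 2.7956 eV
Work function: φ = 2.37 eV

Since E_photon (2.7956 eV) > φ (2.37 eV), photoemission WILL occur.
The threshold wavelength is λ₀ = hc/φ = 523.1 nm.
Since 443.5 nm < 523.1 nm, the light has sufficient energy.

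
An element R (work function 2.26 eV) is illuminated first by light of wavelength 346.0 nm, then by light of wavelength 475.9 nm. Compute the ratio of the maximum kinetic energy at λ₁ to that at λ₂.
3.8330

Using Einstein's equation: KE_max = hc/λ - φ

For λ₁ = 346.0 nm:
E₁ = hc/λ₁ = 3.5834 eV
KE₁ = E₁ - φ = 3.5834 - 2.26 = 1.3234 eV

For λ₂ = 475.9 nm:
E₂ = hc/λ₂ = 2.6053 eV
KE₂ = E₂ - φ = 2.6053 - 2.26 = 0.3453 eV

Ratio: KE₁/KE₂ = 1.3234/0.3453 = 3.8330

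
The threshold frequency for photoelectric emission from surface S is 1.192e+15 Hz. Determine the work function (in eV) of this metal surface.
4.93 eV

At the threshold frequency, photon energy equals work function:
φ = hf₀

Calculating:
φ = (6.626×10⁻³⁴ J·s)(1.192e+15 Hz)
φ = 4.93 eV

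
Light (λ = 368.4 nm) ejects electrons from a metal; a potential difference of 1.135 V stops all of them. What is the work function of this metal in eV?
2.23 eV

The stopping potential gives the maximum kinetic energy: KE_max = eV_s = 1.135 eV

From Einstein's photoelectric equation: KE_max = hc/λ - φ
Rearranging: φ = hc/λ - KE_max

Calculate photon energy:
E_photon = hc/λ = (6.626×10⁻³⁴ J·s)(3×10⁸ m/s) / (368.4×10⁻⁹ m) = 3.3655 eV

Therefore:
φ = 3.3655 - 1.135 = 2.23 eV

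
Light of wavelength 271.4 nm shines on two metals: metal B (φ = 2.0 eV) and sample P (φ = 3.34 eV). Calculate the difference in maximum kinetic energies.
1.3400 eV

Using KE_max = hc/λ - φ for each metal:

Photon energy: E = hc/λ = 4.5683 eV

For metal B (φ₁ = 2.0 eV):
KE₁ = E - φ₁ = 4.5683 - 2.0 = 2.5683 eV

For sample P (φ₂ = 3.34 eV):
KE₂ = E - φ₂ = 4.5683 - 3.34 = 1.2283 eV

Difference:
ΔKE = KE₁ - KE₂ = 2.5683 - 1.2283 = 1.3400 eV

Note: The difference equals the difference in work functions: 3.34 - 2.0 = 1.34 eV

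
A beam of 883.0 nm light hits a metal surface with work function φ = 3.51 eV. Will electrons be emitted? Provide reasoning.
No

For photoemission, the photon energy must exceed the work function.

Photon energy: E = hc/λ = 1.4041 eV
Work function: φ = 3.51 eV

Since E_photon (1.4041 eV) < φ (3.51 eV), photoemission will NOT occur.
The threshold wavelength is λ₀ = hc/φ = 353.2 nm.
Since 883.0 nm > 353.2 nm, the photons lack sufficient energy.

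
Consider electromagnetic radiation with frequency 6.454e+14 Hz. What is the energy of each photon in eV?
2.6692 eV

Using E = hf:

E = hf = (6.626×10⁻³⁴ J·s)(6.454e+14 Hz)
E = 2.6692 eV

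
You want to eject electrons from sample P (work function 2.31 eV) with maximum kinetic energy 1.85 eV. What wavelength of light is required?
298.04 nm

From Einstein's equation: KE_max = hc/λ - φ

Rearranging for λ:
hc/λ = KE_max + φ
λ = hc/(KE_max + φ)

Required photon energy:
E_photon = KE_max + φ = 1.85 + 2.31 = 4.16 eV

Required wavelength:
λ = hc/E_photon = (6.626×10⁻³⁴)(3×10⁸) / (4.16 × 1.602×10⁻¹⁹)
λ = 298.04 nm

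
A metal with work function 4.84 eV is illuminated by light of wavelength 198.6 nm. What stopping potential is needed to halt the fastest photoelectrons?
1.4029 V

The stopping potential V_s satisfies: eV_s = KE_max

First, find KE_max using Einstein's equation:
E_photon = hc/λ = 6.2429 eV
KE_max = E_photon - φ = 6.2429 - 4.84 = 1.4029 eV

Since eV_s = KE_max:
V_s = KE_max/e = 1.4029 V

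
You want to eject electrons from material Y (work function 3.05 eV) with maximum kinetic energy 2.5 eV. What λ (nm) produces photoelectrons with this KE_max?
223.39 nm

From Einstein's equation: KE_max = hc/λ - φ

Rearranging for λ:
hc/λ = KE_max + φ
λ = hc/(KE_max + φ)

Required photon energy:
E_photon = KE_max + φ = 2.5 + 3.05 = 5.55 eV

Required wavelength:
λ = hc/E_photon = (6.626×10⁻³⁴)(3×10⁸) / (5.55 × 1.602×10⁻¹⁹)
λ = 223.39 nm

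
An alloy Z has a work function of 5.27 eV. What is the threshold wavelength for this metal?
235.26 nm

The threshold wavelength is when the photon energy equals the work function:
hc/λ₀ = φ

Solving for λ₀:
λ₀ = hc/φ = (6.626×10⁻³⁴ J·s)(3×10⁸ m/s) / (5.27 eV × 1.602×10⁻¹⁹ J/eV)
λ₀ = 235.26 nm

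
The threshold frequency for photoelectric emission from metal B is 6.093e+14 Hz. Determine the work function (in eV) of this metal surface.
2.52 eV

At the threshold frequency, photon energy equals work function:
φ = hf₀

Calculating:
φ = (6.626×10⁻³⁴ J·s)(6.093e+14 Hz)
φ = 2.52 eV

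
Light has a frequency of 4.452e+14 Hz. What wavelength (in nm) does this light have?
673.39 nm

Using the wave equation: c = fλ

Solving for wavelength:
λ = c/f = (3×10⁸ m/s) / (4.452e+14 Hz)
λ = 673.39 nm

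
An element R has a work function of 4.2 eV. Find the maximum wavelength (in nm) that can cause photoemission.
295.20 nm

The threshold wavelength is when the photon energy equals the work function:
hc/λ₀ = φ

Solving for λ₀:
λ₀ = hc/φ = (6.626×10⁻³⁴ J·s)(3×10⁸ m/s) / (4.2 eV × 1.602×10⁻¹⁹ J/eV)
λ₀ = 295.20 nm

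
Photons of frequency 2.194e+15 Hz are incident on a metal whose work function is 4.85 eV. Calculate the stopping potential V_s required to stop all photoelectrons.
4.2237 V

The stopping potential V_s satisfies: eV_s = KE_max

First, find KE_max using Einstein's equation:
E_photon = hf = (6.626×10⁻³⁴ J·s)(2.194e+15 Hz) = 9.0737 eV
KE_max = E_photon - φ = 9.0737 - 4.85 = 4.2237 eV

Since eV_s = KE_max:
V_s = KE_max/e = 4.2237 V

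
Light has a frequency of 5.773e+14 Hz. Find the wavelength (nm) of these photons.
519.30 nm

Using the wave equation: c = fλ

Solving for wavelength:
λ = c/f = (3×10⁸ m/s) / (5.773e+14 Hz)
λ = 519.30 nm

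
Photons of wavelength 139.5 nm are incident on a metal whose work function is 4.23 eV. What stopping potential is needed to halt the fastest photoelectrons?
4.6578 V

The stopping potential V_s satisfies: eV_s = KE_max

First, find KE_max using Einstein's equation:
E_photon = hc/λ = 8.8878 eV
KE_max = E_photon - φ = 8.8878 - 4.23 = 4.6578 eV

Since eV_s = KE_max:
V_s = KE_max/e = 4.6578 V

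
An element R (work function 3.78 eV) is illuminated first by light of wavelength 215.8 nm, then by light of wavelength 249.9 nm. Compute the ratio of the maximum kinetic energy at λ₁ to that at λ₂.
1.6636

Using Einstein's equation: KE_max = hc/λ - φ

For λ₁ = 215.8 nm:
E₁ = hc/λ₁ = 5.7453 eV
KE₁ = E₁ - φ = 5.7453 - 3.78 = 1.9653 eV

For λ₂ = 249.9 nm:
E₂ = hc/λ₂ = 4.9614 eV
KE₂ = E₂ - φ = 4.9614 - 3.78 = 1.1814 eV

Ratio: KE₁/KE₂ = 1.9653/1.1814 = 1.6636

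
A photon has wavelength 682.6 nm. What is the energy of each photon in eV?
1.8164 eV

Using E = hf = hc/λ:

E = hc/λ = (6.626×10⁻³⁴ J·s)(3×10⁸ m/s) / (682.6×10⁻⁹ m)
E = 1.8164 eV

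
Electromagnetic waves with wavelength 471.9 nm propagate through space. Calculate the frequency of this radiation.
6.3529e+14 Hz

Using the wave equation: c = fλ

Solving for frequency:
f = c/λ = (3×10⁸ m/s) / (471.9×10⁻⁹ m)
f = 6.3529e+14 Hz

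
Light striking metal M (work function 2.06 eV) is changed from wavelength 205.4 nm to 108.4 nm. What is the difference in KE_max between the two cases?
5.4014 eV

Using Einstein's equation: KE_max = hc/λ - φ

For λ₁ = 205.4 nm:
KE₁ = hc/λ₁ - φ = 6.0362 - 2.06 = 3.9762 eV

For λ₂ = 108.4 nm:
KE₂ = hc/λ₂ - φ = 11.4377 - 2.06 = 9.3777 eV

Change in KE:
ΔKE = KE₂ - KE₁ = 9.3777 - 3.9762 = 5.4014 eV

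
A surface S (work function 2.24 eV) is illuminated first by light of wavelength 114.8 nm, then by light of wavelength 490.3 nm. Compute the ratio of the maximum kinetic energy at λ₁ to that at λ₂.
29.6459

Using Einstein's equation: KE_max = hc/λ - φ

For λ₁ = 114.8 nm:
E₁ = hc/λ₁ = 10.8000 eV
KE₁ = E₁ - φ = 10.8000 - 2.24 = 8.5600 eV

For λ₂ = 490.3 nm:
E₂ = hc/λ₂ = 2.5287 eV
KE₂ = E₂ - φ = 2.5287 - 2.24 = 0.2887 eV

Ratio: KE₁/KE₂ = 8.5600/0.2887 = 29.6459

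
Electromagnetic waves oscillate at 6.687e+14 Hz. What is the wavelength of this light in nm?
448.32 nm

Using the wave equation: c = fλ

Solving for wavelength:
λ = c/f = (3×10⁸ m/s) / (6.687e+14 Hz)
λ = 448.32 nm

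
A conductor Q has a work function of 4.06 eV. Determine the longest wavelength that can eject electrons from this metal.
305.38 nm

The threshold wavelength is when the photon energy equals the work function:
hc/λ₀ = φ

Solving for λ₀:
λ₀ = hc/φ = (6.626×10⁻³⁴ J·s)(3×10⁸ m/s) / (4.06 eV × 1.602×10⁻¹⁹ J/eV)
λ₀ = 305.38 nm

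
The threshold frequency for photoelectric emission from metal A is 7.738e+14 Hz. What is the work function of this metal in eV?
3.20 eV

At the threshold frequency, photon energy equals work function:
φ = hf₀

Calculating:
φ = (6.626×10⁻³⁴ J·s)(7.738e+14 Hz)
φ = 3.20 eV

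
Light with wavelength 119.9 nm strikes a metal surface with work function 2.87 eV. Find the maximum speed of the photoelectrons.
1.6211e+06 m/s

First, find the maximum kinetic energy:
E_photon = hc/λ = 10.3406 eV
KE_max = E_photon - φ = 10.3406 - 2.87 = 7.4706 eV

Convert to Joules: KE_max = 7.4706 × 1.602×10⁻¹⁹ J = 1.1969e-18 J

Then use KE = ½mv² to find velocity:
v = √(2·KE/m) = √(2 × 1.1969e-18 J / 9.109e-31 kg)
v = 1.6211e+06 m/s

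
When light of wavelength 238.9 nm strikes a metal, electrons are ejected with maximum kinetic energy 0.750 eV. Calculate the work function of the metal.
4.44 eV

From Einstein's photoelectric equation: KE_max = hf - φ = hc/λ - φ

Rearranging for φ:
φ = hc/λ - KE_max

Calculate photon energy:
E_photon = hc/λ = 5.1898 eV

Therefore:
φ = 5.1898 - 0.750 = 4.44 eV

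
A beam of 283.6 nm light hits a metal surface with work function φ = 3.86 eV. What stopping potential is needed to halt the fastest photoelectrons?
0.5118 V

The stopping potential V_s satisfies: eV_s = KE_max

First, find KE_max using Einstein's equation:
E_photon = hc/λ = 4.3718 eV
KE_max = E_photon - φ = 4.3718 - 3.86 = 0.5118 eV

Since eV_s = KE_max:
V_s = KE_max/e = 0.5118 V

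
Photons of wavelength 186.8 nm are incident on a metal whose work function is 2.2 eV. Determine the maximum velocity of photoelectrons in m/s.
1.2493e+06 m/s

First, find the maximum kinetic energy:
E_photon = hc/λ = 6.6373 eV
KE_max = E_photon - φ = 6.6373 - 2.2 = 4.4373 eV

Convert to Joules: KE_max = 4.4373 × 1.602×10⁻¹⁹ J = 7.1093e-19 J

Then use KE = ½mv² to find velocity:
v = √(2·KE/m) = √(2 × 7.1093e-19 J / 9.109e-31 kg)
v = 1.2493e+06 m/s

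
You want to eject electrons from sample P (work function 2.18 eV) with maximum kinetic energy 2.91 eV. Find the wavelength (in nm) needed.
243.58 nm

From Einstein's equation: KE_max = hc/λ - φ

Rearranging for λ:
hc/λ = KE_max + φ
λ = hc/(KE_max + φ)

Required photon energy:
E_photon = KE_max + φ = 2.91 + 2.18 = 5.09 eV

Required wavelength:
λ = hc/E_photon = (6.626×10⁻³⁴)(3×10⁸) / (5.09 × 1.602×10⁻¹⁹)
λ = 243.58 nm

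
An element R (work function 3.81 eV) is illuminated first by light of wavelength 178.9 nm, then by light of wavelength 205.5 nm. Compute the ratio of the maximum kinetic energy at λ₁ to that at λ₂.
1.4035

Using Einstein's equation: KE_max = hc/λ - φ

For λ₁ = 178.9 nm:
E₁ = hc/λ₁ = 6.9304 eV
KE₁ = E₁ - φ = 6.9304 - 3.81 = 3.1204 eV

For λ₂ = 205.5 nm:
E₂ = hc/λ₂ = 6.0333 eV
KE₂ = E₂ - φ = 6.0333 - 3.81 = 2.2233 eV

Ratio: KE₁/KE₂ = 3.1204/2.2233 = 1.4035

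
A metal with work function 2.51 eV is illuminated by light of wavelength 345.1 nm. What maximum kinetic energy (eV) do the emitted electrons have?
1.0827 eV

Using Einstein's photoelectric equation: KE_max = hf - φ = hc/λ - φ

First, calculate the photon energy:
E_photon = hc/λ = (6.626×10⁻³⁴ J·s)(3×10⁸ m/s) / (345.1×10⁻⁹ m)
E_photon = 3.5927 eV

Then, the maximum kinetic energy:
KE_max = E_photon - φ = 3.5927 eV - 2.51 eV = 1.0827 eV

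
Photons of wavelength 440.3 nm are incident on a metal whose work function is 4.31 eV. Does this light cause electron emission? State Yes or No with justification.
No

For photoemission, the photon energy must exceed the work function.

Photon energy: E = hc/λ = 2.8159 eV
Work function: φ = 4.31 eV

Since E_photon (2.8159 eV) < φ (4.31 eV), photoemission will NOT occur.
The threshold wavelength is λ₀ = hc/φ = 287.7 nm.
Since 440.3 nm > 287.7 nm, the photons lack sufficient energy.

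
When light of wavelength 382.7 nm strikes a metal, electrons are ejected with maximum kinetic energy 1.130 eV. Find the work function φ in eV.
2.11 eV

From Einstein's photoelectric equation: KE_max = hf - φ = hc/λ - φ

Rearranging for φ:
φ = hc/λ - KE_max

Calculate photon energy:
E_photon = hc/λ = 3.2397 eV

Therefore:
φ = 3.2397 - 1.130 = 2.11 eV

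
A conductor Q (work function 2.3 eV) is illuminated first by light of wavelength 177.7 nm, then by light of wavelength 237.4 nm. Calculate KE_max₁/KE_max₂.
1.6004

Using Einstein's equation: KE_max = hc/λ - φ

For λ₁ = 177.7 nm:
E₁ = hc/λ₁ = 6.9772 eV
KE₁ = E₁ - φ = 6.9772 - 2.3 = 4.6772 eV

For λ₂ = 237.4 nm:
E₂ = hc/λ₂ = 5.2226 eV
KE₂ = E₂ - φ = 5.2226 - 2.3 = 2.9226 eV

Ratio: KE₁/KE₂ = 4.6772/2.9226 = 1.6004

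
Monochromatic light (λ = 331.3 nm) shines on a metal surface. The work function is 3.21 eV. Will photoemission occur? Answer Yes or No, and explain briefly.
Yes

For photoemission, the photon energy must exceed the work function.

Photon energy: E = hc/λ = 3.7424 eV
Work function: φ = 3.21 eV

Since E_photon (3.7424 eV) > φ (3.21 eV), photoemission WILL occur.
The threshold wavelength is λ₀ = hc/φ = 386.2 nm.
Since 331.3 nm < 386.2 nm, the light has sufficient energy.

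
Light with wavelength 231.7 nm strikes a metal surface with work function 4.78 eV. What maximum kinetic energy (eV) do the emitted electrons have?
0.5711 eV

Using Einstein's photoelectric equation: KE_max = hf - φ = hc/λ - φ

First, calculate the photon energy:
E_photon = hc/λ = (6.626×10⁻³⁴ J·s)(3×10⁸ m/s) / (231.7×10⁻⁹ m)
E_photon = 5.3511 eV

Then, the maximum kinetic energy:
KE_max = E_photon - φ = 5.3511 eV - 4.78 eV = 0.5711 eV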